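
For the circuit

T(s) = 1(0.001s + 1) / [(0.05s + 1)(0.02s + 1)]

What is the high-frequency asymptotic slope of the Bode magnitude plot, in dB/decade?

-20 dB/decade

Each pole contributes −20 dB/decade at high frequency; each zero contributes +20 dB/decade.
Net: 1 zero(s) − 2 pole(s) → -20 dB/decade.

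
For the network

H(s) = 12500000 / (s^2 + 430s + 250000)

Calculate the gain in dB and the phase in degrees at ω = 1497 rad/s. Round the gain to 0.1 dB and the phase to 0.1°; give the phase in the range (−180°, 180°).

15.5 dB, -162.1°

At s = jω = j1497:
quadratic: (j1497)² + 430·j1497 + 250000 = -1991009 + j643710 → |·| ≈ 2.0925e+06, ∠ ≈ 162.08°
|H| = 12500000 / 2.0925e+06 ≈ 5.9737
Gain = 20 log₁₀(5.9737) ≈ 15.52 dB
∠H = 0.00° − 162.08° = -162.08°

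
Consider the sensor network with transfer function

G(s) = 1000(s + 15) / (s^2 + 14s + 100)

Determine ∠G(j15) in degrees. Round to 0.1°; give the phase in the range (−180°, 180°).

At s = jω = j15:
zero (s+15): 15 + j15 → |·| = √(15²+15²) = √450 ≈ 21.213, ∠ = arctan(15/15) ≈ 45.00°
quadratic: (j15)² + 14·j15 + 100 = -125 + j210 → |·| ≈ 244.39, ∠ ≈ 120.76°
∠G = 45.00° − 120.76° = -75.76°

-75.8°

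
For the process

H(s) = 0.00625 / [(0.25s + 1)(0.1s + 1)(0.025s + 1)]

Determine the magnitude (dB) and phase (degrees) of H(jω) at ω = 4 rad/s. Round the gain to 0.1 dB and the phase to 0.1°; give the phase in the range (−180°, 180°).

-47.8 dB, -72.5°

At ω = 4 rad/s:
pole (1 + j4·0.25) = 1 + j1 → |·| ≈ 1.4142, ∠ ≈ 45.00°
pole (1 + j4·0.1) = 1 + j0.4 → |·| ≈ 1.077, ∠ ≈ 21.80°
pole (1 + j4·0.025) = 1 + j0.1 → |·| ≈ 1.005, ∠ ≈ 5.71°
|H| = 0.00625 · 1 / (1.4142 · 1.077 · 1.005) ≈ 0.0040831
Gain = 20 log₁₀(0.0040831) ≈ -47.78 dB
∠H = (0°) − (45.00° + 21.80° + 5.71°) = -72.51°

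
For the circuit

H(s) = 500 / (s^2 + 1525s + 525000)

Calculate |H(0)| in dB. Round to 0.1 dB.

-60.4 dB

H(0) = 500 / 525000 ≈ 0.00095238
20 log₁₀(0.00095238) ≈ -60.42 dB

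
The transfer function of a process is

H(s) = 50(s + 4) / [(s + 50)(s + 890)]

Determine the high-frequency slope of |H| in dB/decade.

Each pole contributes −20 dB/decade at high frequency; each zero contributes +20 dB/decade.
Net: 1 zero(s) − 2 pole(s) → -20 dB/decade.

-20 dB/decade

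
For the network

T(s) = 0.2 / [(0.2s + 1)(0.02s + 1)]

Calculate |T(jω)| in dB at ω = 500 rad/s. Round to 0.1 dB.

-74.0 dB

At ω = 500 rad/s:
pole (1 + j500·0.2) = 1 + j100 → |·| ≈ 100, ∠ ≈ 89.43°
pole (1 + j500·0.02) = 1 + j10 → |·| ≈ 10.05, ∠ ≈ 84.29°
|T| = 0.2 · 1 / (100 · 10.05) ≈ 0.000199
Gain = 20 log₁₀(0.000199) ≈ -74.02 dB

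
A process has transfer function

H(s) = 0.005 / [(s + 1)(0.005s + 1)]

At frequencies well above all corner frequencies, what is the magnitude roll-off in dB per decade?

-40 dB/decade

Each pole contributes −20 dB/decade at high frequency; each zero contributes +20 dB/decade.
Net: 0 zero(s) − 2 pole(s) → -40 dB/decade.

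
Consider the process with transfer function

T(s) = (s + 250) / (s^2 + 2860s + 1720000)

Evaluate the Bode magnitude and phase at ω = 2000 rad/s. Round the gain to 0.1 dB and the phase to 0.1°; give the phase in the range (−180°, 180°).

-69.7 dB, -28.9°

Substitute s = j2000:
Numerator: (j2000) + 250 = 250 + j2000
Denominator: (j2000)^2 + 2860(j2000) + 1720000 = -2280000 + j5720000
|N| = √(250² + 2000²) ≈ 2015.6, ∠N ≈ 82.87°
|D| = √(2280000² + 5720000²) ≈ 6.1577e+06, ∠D ≈ 111.73°
|T| = 2015.6 / 6.1577e+06 ≈ 0.00032733
Gain = 20 log₁₀(0.00032733) ≈ -69.70 dB
∠T = 82.87° − 111.73° = -28.86°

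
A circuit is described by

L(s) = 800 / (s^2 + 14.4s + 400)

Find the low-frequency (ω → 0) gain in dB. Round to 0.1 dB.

L(0) = 800 / 400 = 2
20 log₁₀(2) ≈ 6.02 dB

6.0 dB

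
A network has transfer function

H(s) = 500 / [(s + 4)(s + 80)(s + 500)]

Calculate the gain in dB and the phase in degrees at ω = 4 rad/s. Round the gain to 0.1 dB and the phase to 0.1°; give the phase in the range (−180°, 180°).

At s = jω = j4:
pole (s+4): 4 + j4 → |·| = √(4²+4²) = √32 ≈ 5.6569, ∠ = arctan(4/4) ≈ 45.00°
pole (s+80): 80 + j4 → |·| = √(80²+4²) = √6416 ≈ 80.1, ∠ = arctan(4/80) ≈ 2.86°
pole (s+500): 500 + j4 → |·| = √(500²+4²) = √250016 ≈ 500.02, ∠ = arctan(4/500) ≈ 0.46°
|H| = 500 / 2.2657e+05 ≈ 0.0022068
Gain = 20 log₁₀(0.0022068) ≈ -53.12 dB
∠H = 0.00° − 48.32° = -48.32°

-53.1 dB, -48.3°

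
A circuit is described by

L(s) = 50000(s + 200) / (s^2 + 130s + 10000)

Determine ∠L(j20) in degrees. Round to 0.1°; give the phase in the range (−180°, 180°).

-9.4°

At s = jω = j20:
zero (s+200): 200 + j20 → |·| = √(200²+20²) = √40400 ≈ 201, ∠ = arctan(20/200) ≈ 5.71°
quadratic: (j20)² + 130·j20 + 10000 = 9600 + j2600 → |·| ≈ 9945.9, ∠ ≈ 15.15°
∠L = 5.71° − 15.15° = -9.44°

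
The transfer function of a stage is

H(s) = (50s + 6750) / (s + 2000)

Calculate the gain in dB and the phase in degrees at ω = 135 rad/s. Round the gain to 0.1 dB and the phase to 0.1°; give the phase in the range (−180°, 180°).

13.6 dB, 41.1°

Substitute s = j135:
Numerator: 50(j135) + 6750 = 6750 + j6750
Denominator: (j135) + 2000 = 2000 + j135
|N| = √(6750² + 6750²) ≈ 9545.9, ∠N ≈ 45.00°
|D| = √(2000² + 135²) ≈ 2004.6, ∠D ≈ 3.86°
|H| = 9545.9 / 2004.6 ≈ 4.762
Gain = 20 log₁₀(4.762) ≈ 13.56 dB
∠H = 45.00° − 3.86° = 41.14°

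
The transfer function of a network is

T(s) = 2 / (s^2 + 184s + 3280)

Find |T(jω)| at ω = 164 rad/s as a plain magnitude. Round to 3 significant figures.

5.22e-05

Substitute s = j164:
Numerator: 2 = 2 + j0
Denominator: (j164)^2 + 184(j164) + 3280 = -23616 + j30176
|N| = √(2² + 0²) ≈ 2, ∠N ≈ 0.00°
|D| = √(23616² + 30176²) ≈ 38318, ∠D ≈ 128.05°
|T| = 2 / 38318 ≈ 5.2195e-05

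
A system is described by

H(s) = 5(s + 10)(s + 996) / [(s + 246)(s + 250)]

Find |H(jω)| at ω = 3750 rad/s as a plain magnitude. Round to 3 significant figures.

At s = jω = j3750:
zero (s+10): 10 + j3750 → |·| = √(10²+3750²) = √14062600 ≈ 3750, ∠ = arctan(3750/10) ≈ 89.85°
zero (s+996): 996 + j3750 → |·| = √(996²+3750²) = √15054516 ≈ 3880, ∠ = arctan(3750/996) ≈ 75.13°
pole (s+246): 246 + j3750 → |·| = √(246²+3750²) = √14123016 ≈ 3758.1, ∠ = arctan(3750/246) ≈ 86.25°
pole (s+250): 250 + j3750 → |·| = √(250²+3750²) = √14125000 ≈ 3758.3, ∠ = arctan(3750/250) ≈ 86.19°
|H| = 5 · 1.455e+07 / 1.4124e+07 ≈ 5.1508

5.15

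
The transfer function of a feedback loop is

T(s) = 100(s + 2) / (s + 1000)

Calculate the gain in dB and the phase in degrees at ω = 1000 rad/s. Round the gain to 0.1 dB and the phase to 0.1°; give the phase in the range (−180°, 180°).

37.0 dB, 44.9°

At s = jω = j1000:
zero (s+2): 2 + j1000 → |·| = √(2²+1000²) = √1000004 ≈ 1000, ∠ = arctan(1000/2) ≈ 89.89°
pole (s+1000): 1000 + j1000 → |·| = √(1000²+1000²) = √2000000 ≈ 1414.2, ∠ = arctan(1000/1000) ≈ 45.00°
|T| = 100 · 1000 / 1414.2 ≈ 70.711
Gain = 20 log₁₀(70.711) ≈ 36.99 dB
∠T = 89.89° − 45.00° = 44.89°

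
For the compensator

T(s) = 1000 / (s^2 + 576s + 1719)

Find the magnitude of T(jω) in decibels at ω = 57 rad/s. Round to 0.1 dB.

Substitute s = j57:
Numerator: 1000 = 1000 + j0
Denominator: (j57)^2 + 576(j57) + 1719 = -1530 + j32832
|N| = √(1000² + 0²) ≈ 1000, ∠N ≈ 0.00°
|D| = √(1530² + 32832²) ≈ 32868, ∠D ≈ 92.67°
|T| = 1000 / 32868 ≈ 0.030425
Gain = 20 log₁₀(0.030425) ≈ -30.34 dB

-30.3 dB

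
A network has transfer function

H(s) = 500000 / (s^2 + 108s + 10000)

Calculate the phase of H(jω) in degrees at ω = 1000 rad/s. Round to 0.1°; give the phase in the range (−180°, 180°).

At s = jω = j1000:
quadratic: (j1000)² + 108·j1000 + 10000 = -990000 + j108000 → |·| ≈ 9.9587e+05, ∠ ≈ 173.77°
∠H = 0.00° − 173.77° = -173.77°

-173.8°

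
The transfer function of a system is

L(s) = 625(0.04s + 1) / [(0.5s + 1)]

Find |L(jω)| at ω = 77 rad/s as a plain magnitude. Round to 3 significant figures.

52.6

At ω = 77 rad/s:
zero (1 + j77·0.04) = 1 + j3.08 → |·| ≈ 3.2383, ∠ ≈ 72.01°
pole (1 + j77·0.5) = 1 + j38.5 → |·| ≈ 38.513, ∠ ≈ 88.51°
|L| = 625 · 3.2383 / (38.513) ≈ 52.552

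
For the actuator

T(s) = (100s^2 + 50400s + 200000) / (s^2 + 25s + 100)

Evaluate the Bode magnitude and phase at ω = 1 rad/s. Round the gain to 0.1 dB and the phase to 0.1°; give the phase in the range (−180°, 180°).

66.1 dB, -0.0°

Substitute s = j1:
Numerator: 100(j1)^2 + 50400(j1) + 200000 = 199900 + j50400
Denominator: (j1)^2 + 25(j1) + 100 = 99 + j25
|N| = √(199900² + 50400²) ≈ 2.0616e+05, ∠N ≈ 14.15°
|D| = √(99² + 25²) ≈ 102.11, ∠D ≈ 14.17°
|T| = 2.0616e+05 / 102.11 ≈ 2019
Gain = 20 log₁₀(2019) ≈ 66.10 dB
∠T = 14.15° − 14.17° = -0.02°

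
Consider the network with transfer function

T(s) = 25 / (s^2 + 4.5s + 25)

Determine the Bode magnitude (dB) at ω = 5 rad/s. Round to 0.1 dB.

At s = jω = j5:
quadratic: (j5)² + 4.5·j5 + 25 = 0 + j22.5 → |·| ≈ 22.5, ∠ ≈ 90.00°
|T| = 25 / 22.5 ≈ 1.1111
Gain = 20 log₁₀(1.1111) ≈ 0.92 dB

0.9 dB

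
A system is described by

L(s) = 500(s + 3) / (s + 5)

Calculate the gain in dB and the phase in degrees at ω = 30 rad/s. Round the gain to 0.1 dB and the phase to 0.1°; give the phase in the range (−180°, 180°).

At s = jω = j30:
zero (s+3): 3 + j30 → |·| = √(3²+30²) = √909 ≈ 30.15, ∠ = arctan(30/3) ≈ 84.29°
pole (s+5): 5 + j30 → |·| = √(5²+30²) = √925 ≈ 30.414, ∠ = arctan(30/5) ≈ 80.54°
|L| = 500 · 30.15 / 30.414 ≈ 495.66
Gain = 20 log₁₀(495.66) ≈ 53.90 dB
∠L = 84.29° − 80.54° = 3.75°

53.9 dB, 3.8°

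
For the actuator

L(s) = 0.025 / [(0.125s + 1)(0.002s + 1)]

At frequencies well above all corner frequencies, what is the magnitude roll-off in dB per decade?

Each pole contributes −20 dB/decade at high frequency; each zero contributes +20 dB/decade.
Net: 0 zero(s) − 2 pole(s) → -40 dB/decade.

-40 dB/decade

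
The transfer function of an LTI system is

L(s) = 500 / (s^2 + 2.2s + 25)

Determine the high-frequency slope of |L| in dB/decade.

-40 dB/decade

Each pole contributes −20 dB/decade at high frequency; each zero contributes +20 dB/decade.
Net: 0 zero(s) − 2 pole(s) → -40 dB/decade.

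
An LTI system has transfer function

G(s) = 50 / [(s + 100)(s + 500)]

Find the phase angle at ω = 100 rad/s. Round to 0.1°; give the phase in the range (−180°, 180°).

At s = jω = j100:
pole (s+100): 100 + j100 → |·| = √(100²+100²) = √20000 ≈ 141.42, ∠ = arctan(100/100) ≈ 45.00°
pole (s+500): 500 + j100 → |·| = √(500²+100²) = √260000 ≈ 509.9, ∠ = arctan(100/500) ≈ 11.31°
∠G = 0.00° − 56.31° = -56.31°

-56.3°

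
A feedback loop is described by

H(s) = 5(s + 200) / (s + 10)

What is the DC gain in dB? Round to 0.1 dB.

40.0 dB

H(0) = 5·200 / (10) = 100
20 log₁₀(100) ≈ 40.00 dB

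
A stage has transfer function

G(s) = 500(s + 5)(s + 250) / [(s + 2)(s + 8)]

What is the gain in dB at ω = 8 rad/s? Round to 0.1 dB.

At s = jω = j8:
zero (s+5): 5 + j8 → |·| = √(5²+8²) = √89 ≈ 9.434, ∠ = arctan(8/5) ≈ 57.99°
zero (s+250): 250 + j8 → |·| = √(250²+8²) = √62564 ≈ 250.13, ∠ = arctan(8/250) ≈ 1.83°
pole (s+2): 2 + j8 → |·| = √(2²+8²) = √68 ≈ 8.2462, ∠ = arctan(8/2) ≈ 75.96°
pole (s+8): 8 + j8 → |·| = √(8²+8²) = √128 ≈ 11.314, ∠ = arctan(8/8) ≈ 45.00°
|G| = 500 · 2359.7 / 93.298 ≈ 12646
Gain = 20 log₁₀(12646) ≈ 82.04 dB

82.0 dB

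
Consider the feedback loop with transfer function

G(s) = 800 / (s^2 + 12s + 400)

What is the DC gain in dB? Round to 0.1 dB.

G(0) = 800 / 400 = 2
20 log₁₀(2) ≈ 6.02 dB

6.0 dB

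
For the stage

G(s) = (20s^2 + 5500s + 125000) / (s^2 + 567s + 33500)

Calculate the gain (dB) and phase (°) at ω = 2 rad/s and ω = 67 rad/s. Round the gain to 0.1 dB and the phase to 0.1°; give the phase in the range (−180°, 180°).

ω = 2: 11.5 dB, 3.1°; ω = 67: 17.8 dB, 31.9°

Substitute s = j2:
Numerator: 20(j2)^2 + 5500(j2) + 125000 = 124920 + j11000
Denominator: (j2)^2 + 567(j2) + 33500 = 33496 + j1134
|N| = √(124920² + 11000²) ≈ 1.254e+05, ∠N ≈ 5.03°
|D| = √(33496² + 1134²) ≈ 33515, ∠D ≈ 1.94°
|G| = 1.254e+05 / 33515 ≈ 3.7416
Gain = 20 log₁₀(3.7416) ≈ 11.46 dB
∠G = 5.03° − 1.94° = 3.09°

Substitute s = j67:
Numerator: 20(j67)^2 + 5500(j67) + 125000 = 35220 + j368500
Denominator: (j67)^2 + 567(j67) + 33500 = 29011 + j37989
|N| = √(35220² + 368500²) ≈ 3.7018e+05, ∠N ≈ 84.54°
|D| = √(29011² + 37989²) ≈ 47800, ∠D ≈ 52.63°
|G| = 3.7018e+05 / 47800 ≈ 7.7444
Gain = 20 log₁₀(7.7444) ≈ 17.78 dB
∠G = 84.54° − 52.63° = 31.91°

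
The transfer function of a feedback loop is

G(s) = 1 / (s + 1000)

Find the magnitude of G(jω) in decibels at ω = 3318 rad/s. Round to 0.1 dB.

At s = jω = j3318:
pole (s+1000): 1000 + j3318 → |·| = √(1000²+3318²) = √12009124 ≈ 3465.4, ∠ = arctan(3318/1000) ≈ 73.23°
|G| = 1 / 3465.4 ≈ 0.00028857
Gain = 20 log₁₀(0.00028857) ≈ -70.79 dB

-70.8 dB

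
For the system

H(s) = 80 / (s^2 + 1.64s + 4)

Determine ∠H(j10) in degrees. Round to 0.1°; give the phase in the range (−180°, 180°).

At s = jω = j10:
quadratic: (j10)² + 1.64·j10 + 4 = -96 + j16.4 → |·| ≈ 97.391, ∠ ≈ 170.31°
∠H = 0.00° − 170.31° = -170.31°

-170.3°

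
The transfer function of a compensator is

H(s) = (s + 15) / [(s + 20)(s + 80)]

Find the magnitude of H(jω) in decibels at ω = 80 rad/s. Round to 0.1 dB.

At s = jω = j80:
zero (s+15): 15 + j80 → |·| = √(15²+80²) = √6625 ≈ 81.394, ∠ = arctan(80/15) ≈ 79.38°
pole (s+20): 20 + j80 → |·| = √(20²+80²) = √6800 ≈ 82.462, ∠ = arctan(80/20) ≈ 75.96°
pole (s+80): 80 + j80 → |·| = √(80²+80²) = √12800 ≈ 113.14, ∠ = arctan(80/80) ≈ 45.00°
|H| = 1 · 81.394 / 9329.8 ≈ 0.0087241
Gain = 20 log₁₀(0.0087241) ≈ -41.19 dB

-41.2 dB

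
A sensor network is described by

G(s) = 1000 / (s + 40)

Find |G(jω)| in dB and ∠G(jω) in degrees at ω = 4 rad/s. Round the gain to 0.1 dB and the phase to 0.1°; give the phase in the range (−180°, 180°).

Substitute s = j4:
Numerator: 1000 = 1000 + j0
Denominator: (j4) + 40 = 40 + j4
|N| = √(1000² + 0²) ≈ 1000, ∠N ≈ 0.00°
|D| = √(40² + 4²) ≈ 40.2, ∠D ≈ 5.71°
|G| = 1000 / 40.2 ≈ 24.876
Gain = 20 log₁₀(24.876) ≈ 27.92 dB
∠G = 0.00° − 5.71° = -5.71°

27.9 dB, -5.7°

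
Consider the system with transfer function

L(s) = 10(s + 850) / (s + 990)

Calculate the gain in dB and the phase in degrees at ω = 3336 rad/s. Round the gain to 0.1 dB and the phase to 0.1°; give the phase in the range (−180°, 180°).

At s = jω = j3336:
zero (s+850): 850 + j3336 → |·| = √(850²+3336²) = √11851396 ≈ 3442.6, ∠ = arctan(3336/850) ≈ 75.71°
pole (s+990): 990 + j3336 → |·| = √(990²+3336²) = √12108996 ≈ 3479.8, ∠ = arctan(3336/990) ≈ 73.47°
|L| = 10 · 3442.6 / 3479.8 ≈ 9.8931
Gain = 20 log₁₀(9.8931) ≈ 19.91 dB
∠L = 75.71° − 73.47° = 2.24°

19.9 dB, 2.2°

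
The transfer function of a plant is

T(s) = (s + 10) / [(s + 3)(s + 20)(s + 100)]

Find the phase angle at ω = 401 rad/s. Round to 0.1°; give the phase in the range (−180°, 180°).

At s = jω = j401:
zero (s+10): 10 + j401 → |·| = √(10²+401²) = √160901 ≈ 401.12, ∠ = arctan(401/10) ≈ 88.57°
pole (s+3): 3 + j401 → |·| = √(3²+401²) = √160810 ≈ 401.01, ∠ = arctan(401/3) ≈ 89.57°
pole (s+20): 20 + j401 → |·| = √(20²+401²) = √161201 ≈ 401.5, ∠ = arctan(401/20) ≈ 87.14°
pole (s+100): 100 + j401 → |·| = √(100²+401²) = √170801 ≈ 413.28, ∠ = arctan(401/100) ≈ 76.00°
∠T = 88.57° − 252.71° = -164.14°

-164.1°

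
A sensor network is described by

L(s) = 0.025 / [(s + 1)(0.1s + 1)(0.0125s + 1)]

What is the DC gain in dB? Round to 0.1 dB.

L(0) = 0.025 · 1 / 1 = 0.025
20 log₁₀(0.025) ≈ -32.04 dB

-32.0 dB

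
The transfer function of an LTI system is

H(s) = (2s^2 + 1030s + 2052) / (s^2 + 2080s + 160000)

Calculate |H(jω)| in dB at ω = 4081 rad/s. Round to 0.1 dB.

Substitute s = j4081:
Numerator: 2(j4081)^2 + 1030(j4081) + 2052 = -33307070 + j4203430
Denominator: (j4081)^2 + 2080(j4081) + 160000 = -16494561 + j8488480
|N| = √(33307070² + 4203430²) ≈ 3.3571e+07, ∠N ≈ 172.81°
|D| = √(16494561² + 8488480²) ≈ 1.8551e+07, ∠D ≈ 152.77°
|H| = 3.3571e+07 / 1.8551e+07 ≈ 1.8097
Gain = 20 log₁₀(1.8097) ≈ 5.15 dB

5.2 dB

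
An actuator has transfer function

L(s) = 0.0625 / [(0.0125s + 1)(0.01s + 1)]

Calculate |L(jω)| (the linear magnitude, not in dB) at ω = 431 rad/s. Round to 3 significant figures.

0.00258

At ω = 431 rad/s:
pole (1 + j431·0.0125) = 1 + j5.3875 → |·| ≈ 5.4795, ∠ ≈ 79.48°
pole (1 + j431·0.01) = 1 + j4.31 → |·| ≈ 4.4245, ∠ ≈ 76.94°
|L| = 0.0625 · 1 / (5.4795 · 4.4245) ≈ 0.002578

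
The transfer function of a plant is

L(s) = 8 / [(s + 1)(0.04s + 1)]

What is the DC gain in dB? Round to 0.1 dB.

18.1 dB

L(0) = 8 · 1 / 1 = 8
20 log₁₀(8) ≈ 18.06 dB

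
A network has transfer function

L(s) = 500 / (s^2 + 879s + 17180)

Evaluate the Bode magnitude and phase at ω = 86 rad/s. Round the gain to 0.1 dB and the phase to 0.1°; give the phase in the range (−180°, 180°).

-43.7 dB, -82.6°

Substitute s = j86:
Numerator: 500 = 500 + j0
Denominator: (j86)^2 + 879(j86) + 17180 = 9784 + j75594
|N| = √(500² + 0²) ≈ 500, ∠N ≈ 0.00°
|D| = √(9784² + 75594²) ≈ 76225, ∠D ≈ 82.63°
|L| = 500 / 76225 ≈ 0.0065595
Gain = 20 log₁₀(0.0065595) ≈ -43.66 dB
∠L = 0.00° − 82.63° = -82.63°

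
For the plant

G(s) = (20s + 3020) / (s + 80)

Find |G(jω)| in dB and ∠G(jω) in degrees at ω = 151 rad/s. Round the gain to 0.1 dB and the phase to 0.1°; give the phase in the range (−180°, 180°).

28.0 dB, -17.1°

Substitute s = j151:
Numerator: 20(j151) + 3020 = 3020 + j3020
Denominator: (j151) + 80 = 80 + j151
|N| = √(3020² + 3020²) ≈ 4270.9, ∠N ≈ 45.00°
|D| = √(80² + 151²) ≈ 170.88, ∠D ≈ 62.09°
|G| = 4270.9 / 170.88 ≈ 24.994
Gain = 20 log₁₀(24.994) ≈ 27.96 dB
∠G = 45.00° − 62.09° = -17.09°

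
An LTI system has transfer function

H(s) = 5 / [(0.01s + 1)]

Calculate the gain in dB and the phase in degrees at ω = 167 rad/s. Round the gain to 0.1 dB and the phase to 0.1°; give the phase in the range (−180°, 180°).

At ω = 167 rad/s:
pole (1 + j167·0.01) = 1 + j1.67 → |·| ≈ 1.9465, ∠ ≈ 59.09°
|H| = 5 · 1 / (1.9465) ≈ 2.5687
Gain = 20 log₁₀(2.5687) ≈ 8.19 dB
∠H = (0°) − (59.09°) = -59.09°

8.2 dB, -59.1°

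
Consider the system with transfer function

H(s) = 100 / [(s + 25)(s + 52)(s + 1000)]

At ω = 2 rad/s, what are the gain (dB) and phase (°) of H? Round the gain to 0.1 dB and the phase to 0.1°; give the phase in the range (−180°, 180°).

At s = jω = j2:
pole (s+25): 25 + j2 → |·| = √(25²+2²) = √629 ≈ 25.08, ∠ = arctan(2/25) ≈ 4.57°
pole (s+52): 52 + j2 → |·| = √(52²+2²) = √2708 ≈ 52.038, ∠ = arctan(2/52) ≈ 2.20°
pole (s+1000): 1000 + j2 → |·| = √(1000²+2²) = √1000004 ≈ 1000, ∠ = arctan(2/1000) ≈ 0.11°
|H| = 100 / 1.3051e+06 ≈ 7.6622e-05
Gain = 20 log₁₀(7.6622e-05) ≈ -82.31 dB
∠H = 0.00° − 6.88° = -6.88°

-82.3 dB, -6.9°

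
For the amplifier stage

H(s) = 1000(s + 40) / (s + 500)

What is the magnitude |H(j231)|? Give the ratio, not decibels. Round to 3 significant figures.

At s = jω = j231:
zero (s+40): 40 + j231 → |·| = √(40²+231²) = √54961 ≈ 234.44, ∠ = arctan(231/40) ≈ 80.18°
pole (s+500): 500 + j231 → |·| = √(500²+231²) = √303361 ≈ 550.78, ∠ = arctan(231/500) ≈ 24.80°
|H| = 1000 · 234.44 / 550.78 ≈ 425.65

426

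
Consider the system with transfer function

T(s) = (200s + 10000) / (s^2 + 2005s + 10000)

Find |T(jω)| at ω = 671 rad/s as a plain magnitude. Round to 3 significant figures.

Substitute s = j671:
Numerator: 200(j671) + 10000 = 10000 + j134200
Denominator: (j671)^2 + 2005(j671) + 10000 = -440241 + j1345355
|N| = √(10000² + 134200²) ≈ 1.3457e+05, ∠N ≈ 85.74°
|D| = √(440241² + 1345355²) ≈ 1.4156e+06, ∠D ≈ 108.12°
|T| = 1.3457e+05 / 1.4156e+06 ≈ 0.095062

0.0951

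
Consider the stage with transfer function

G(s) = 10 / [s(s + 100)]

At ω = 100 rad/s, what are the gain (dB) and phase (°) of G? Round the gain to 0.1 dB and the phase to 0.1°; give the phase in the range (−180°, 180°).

-63.0 dB, -135.0°

At s = jω = j100:
pole (s+100): 100 + j100 → |·| = √(100²+100²) = √20000 ≈ 141.42, ∠ = arctan(100/100) ≈ 45.00°
pole at origin: |s| = 100, ∠ = 90.00° (in denominator)
|G| = 10 / 14142 ≈ 0.00070711
Gain = 20 log₁₀(0.00070711) ≈ -63.01 dB
∠G = 0.00° − 135.00° = -135.00°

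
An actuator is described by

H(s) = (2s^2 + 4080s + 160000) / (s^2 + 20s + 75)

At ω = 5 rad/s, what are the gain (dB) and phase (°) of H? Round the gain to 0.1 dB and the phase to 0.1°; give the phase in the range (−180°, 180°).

Substitute s = j5:
Numerator: 2(j5)^2 + 4080(j5) + 160000 = 159950 + j20400
Denominator: (j5)^2 + 20(j5) + 75 = 50 + j100
|N| = √(159950² + 20400²) ≈ 1.6125e+05, ∠N ≈ 7.27°
|D| = √(50² + 100²) ≈ 111.8, ∠D ≈ 63.43°
|H| = 1.6125e+05 / 111.8 ≈ 1442.3
Gain = 20 log₁₀(1442.3) ≈ 63.18 dB
∠H = 7.27° − 63.43° = -56.16°

63.2 dB, -56.2°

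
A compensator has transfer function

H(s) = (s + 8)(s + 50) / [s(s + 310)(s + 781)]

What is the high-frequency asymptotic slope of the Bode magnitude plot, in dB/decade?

Each pole contributes −20 dB/decade at high frequency; each zero contributes +20 dB/decade.
Net: 2 zero(s) − 3 pole(s) → -20 dB/decade.

-20 dB/decade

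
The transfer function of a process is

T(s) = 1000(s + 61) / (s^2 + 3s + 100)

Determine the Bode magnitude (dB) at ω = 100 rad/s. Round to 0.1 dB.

21.5 dB

At s = jω = j100:
zero (s+61): 61 + j100 → |·| = √(61²+100²) = √13721 ≈ 117.14, ∠ = arctan(100/61) ≈ 58.62°
quadratic: (j100)² + 3·j100 + 100 = -9900 + j300 → |·| ≈ 9904.5, ∠ ≈ 178.26°
|T| = 1000 · 117.14 / 9904.5 ≈ 11.827
Gain = 20 log₁₀(11.827) ≈ 21.46 dB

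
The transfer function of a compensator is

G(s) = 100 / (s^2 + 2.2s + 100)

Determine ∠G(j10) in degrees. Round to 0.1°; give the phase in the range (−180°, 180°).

At s = jω = j10:
quadratic: (j10)² + 2.2·j10 + 100 = 0 + j22 → |·| ≈ 22, ∠ ≈ 90.00°
∠G = 0.00° − 90.00° = -90.00°

-90.0°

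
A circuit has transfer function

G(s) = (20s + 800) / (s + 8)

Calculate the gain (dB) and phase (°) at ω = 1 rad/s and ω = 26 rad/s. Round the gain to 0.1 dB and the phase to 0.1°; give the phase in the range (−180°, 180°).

ω = 1: 39.9 dB, -5.7°; ω = 26: 30.9 dB, -39.9°

Substitute s = j1:
Numerator: 20(j1) + 800 = 800 + j20
Denominator: (j1) + 8 = 8 + j1
|N| = √(800² + 20²) ≈ 800.25, ∠N ≈ 1.43°
|D| = √(8² + 1²) ≈ 8.0623, ∠D ≈ 7.13°
|G| = 800.25 / 8.0623 ≈ 99.258
Gain = 20 log₁₀(99.258) ≈ 39.94 dB
∠G = 1.43° − 7.13° = -5.70°

Substitute s = j26:
Numerator: 20(j26) + 800 = 800 + j520
Denominator: (j26) + 8 = 8 + j26
|N| = √(800² + 520²) ≈ 954.15, ∠N ≈ 33.02°
|D| = √(8² + 26²) ≈ 27.203, ∠D ≈ 72.90°
|G| = 954.15 / 27.203 ≈ 35.075
Gain = 20 log₁₀(35.075) ≈ 30.90 dB
∠G = 33.02° − 72.90° = -39.88°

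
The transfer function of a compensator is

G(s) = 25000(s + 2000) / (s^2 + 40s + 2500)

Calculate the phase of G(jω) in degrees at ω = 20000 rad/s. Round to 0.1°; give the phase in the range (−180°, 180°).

-95.6°

At s = jω = j20000:
zero (s+2000): 2000 + j20000 → |·| = √(2000²+20000²) = √404000000 ≈ 20100, ∠ = arctan(20000/2000) ≈ 84.29°
quadratic: (j20000)² + 40·j20000 + 2500 = -399997500 + j800000 → |·| ≈ 4e+08, ∠ ≈ 179.89°
∠G = 84.29° − 179.89° = -95.60°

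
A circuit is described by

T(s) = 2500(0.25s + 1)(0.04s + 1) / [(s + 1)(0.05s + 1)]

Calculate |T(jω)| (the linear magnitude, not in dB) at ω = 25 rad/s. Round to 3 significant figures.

559

At ω = 25 rad/s:
zero (1 + j25·0.25) = 1 + j6.25 → |·| ≈ 6.3295, ∠ ≈ 80.91°
zero (1 + j25·0.04) = 1 + j1 → |·| ≈ 1.4142, ∠ ≈ 45.00°
pole (1 + j25·1) = 1 + j25 → |·| ≈ 25.02, ∠ ≈ 87.71°
pole (1 + j25·0.05) = 1 + j1.25 → |·| ≈ 1.6008, ∠ ≈ 51.34°
|T| = 2500 · 6.3295 · 1.4142 / (25.02 · 1.6008) ≈ 558.72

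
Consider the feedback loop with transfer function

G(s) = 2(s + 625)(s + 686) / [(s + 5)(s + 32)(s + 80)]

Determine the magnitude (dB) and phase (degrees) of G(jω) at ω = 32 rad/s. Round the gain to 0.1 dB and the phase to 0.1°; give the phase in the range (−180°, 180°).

At s = jω = j32:
zero (s+625): 625 + j32 → |·| = √(625²+32²) = √391649 ≈ 625.82, ∠ = arctan(32/625) ≈ 2.93°
zero (s+686): 686 + j32 → |·| = √(686²+32²) = √471620 ≈ 686.75, ∠ = arctan(32/686) ≈ 2.67°
pole (s+5): 5 + j32 → |·| = √(5²+32²) = √1049 ≈ 32.388, ∠ = arctan(32/5) ≈ 81.12°
pole (s+32): 32 + j32 → |·| = √(32²+32²) = √2048 ≈ 45.255, ∠ = arctan(32/32) ≈ 45.00°
pole (s+80): 80 + j32 → |·| = √(80²+32²) = √7424 ≈ 86.163, ∠ = arctan(32/80) ≈ 21.80°
|G| = 2 · 4.2978e+05 / 1.2629e+05 ≈ 6.8062
Gain = 20 log₁₀(6.8062) ≈ 16.66 dB
∠G = 5.60° − 147.92° = -142.32°

16.7 dB, -142.3°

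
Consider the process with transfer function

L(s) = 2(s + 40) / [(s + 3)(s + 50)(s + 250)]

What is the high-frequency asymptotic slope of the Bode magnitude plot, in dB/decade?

-40 dB/decade

Each pole contributes −20 dB/decade at high frequency; each zero contributes +20 dB/decade.
Net: 1 zero(s) − 3 pole(s) → -40 dB/decade.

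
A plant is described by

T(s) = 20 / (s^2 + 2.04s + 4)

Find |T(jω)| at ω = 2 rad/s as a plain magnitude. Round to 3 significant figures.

At s = jω = j2:
quadratic: (j2)² + 2.04·j2 + 4 = 0 + j4.08 → |·| ≈ 4.08, ∠ ≈ 90.00°
|T| = 20 / 4.08 ≈ 4.902

4.90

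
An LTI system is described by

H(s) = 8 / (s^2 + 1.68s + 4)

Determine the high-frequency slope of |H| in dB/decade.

Each pole contributes −20 dB/decade at high frequency; each zero contributes +20 dB/decade.
Net: 0 zero(s) − 2 pole(s) → -40 dB/decade.

-40 dB/decade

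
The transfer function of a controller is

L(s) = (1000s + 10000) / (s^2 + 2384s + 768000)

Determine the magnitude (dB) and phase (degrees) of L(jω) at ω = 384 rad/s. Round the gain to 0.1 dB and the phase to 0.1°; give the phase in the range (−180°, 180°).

Substitute s = j384:
Numerator: 1000(j384) + 10000 = 10000 + j384000
Denominator: (j384)^2 + 2384(j384) + 768000 = 620544 + j915456
|N| = √(10000² + 384000²) ≈ 3.8413e+05, ∠N ≈ 88.51°
|D| = √(620544² + 915456²) ≈ 1.106e+06, ∠D ≈ 55.87°
|L| = 3.8413e+05 / 1.106e+06 ≈ 0.34731
Gain = 20 log₁₀(0.34731) ≈ -9.19 dB
∠L = 88.51° − 55.87° = 32.64°

-9.2 dB, 32.6°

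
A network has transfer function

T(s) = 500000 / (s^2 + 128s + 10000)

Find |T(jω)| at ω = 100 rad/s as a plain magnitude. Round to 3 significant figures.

39.1

At s = jω = j100:
quadratic: (j100)² + 128·j100 + 10000 = 0 + j12800 → |·| ≈ 12800, ∠ ≈ 90.00°
|T| = 500000 / 12800 ≈ 39.062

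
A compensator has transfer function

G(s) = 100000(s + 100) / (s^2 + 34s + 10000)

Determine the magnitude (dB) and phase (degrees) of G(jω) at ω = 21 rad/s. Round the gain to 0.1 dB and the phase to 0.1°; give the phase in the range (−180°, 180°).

At s = jω = j21:
zero (s+100): 100 + j21 → |·| = √(100²+21²) = √10441 ≈ 102.18, ∠ = arctan(21/100) ≈ 11.86°
quadratic: (j21)² + 34·j21 + 10000 = 9559 + j714 → |·| ≈ 9585.6, ∠ ≈ 4.27°
|G| = 100000 · 102.18 / 9585.6 ≈ 1066
Gain = 20 log₁₀(1066) ≈ 60.56 dB
∠G = 11.86° − 4.27° = 7.59°

60.6 dB, 7.6°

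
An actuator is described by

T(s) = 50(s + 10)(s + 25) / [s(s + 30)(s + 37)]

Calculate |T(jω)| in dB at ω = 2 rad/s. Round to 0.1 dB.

15.2 dB

At s = jω = j2:
zero (s+10): 10 + j2 → |·| = √(10²+2²) = √104 ≈ 10.198, ∠ = arctan(2/10) ≈ 11.31°
zero (s+25): 25 + j2 → |·| = √(25²+2²) = √629 ≈ 25.08, ∠ = arctan(2/25) ≈ 4.57°
pole (s+30): 30 + j2 → |·| = √(30²+2²) = √904 ≈ 30.067, ∠ = arctan(2/30) ≈ 3.81°
pole (s+37): 37 + j2 → |·| = √(37²+2²) = √1373 ≈ 37.054, ∠ = arctan(2/37) ≈ 3.09°
pole at origin: |s| = 2, ∠ = 90.00° (in denominator)
|T| = 50 · 255.77 / 2228.2 ≈ 5.7394
Gain = 20 log₁₀(5.7394) ≈ 15.18 dB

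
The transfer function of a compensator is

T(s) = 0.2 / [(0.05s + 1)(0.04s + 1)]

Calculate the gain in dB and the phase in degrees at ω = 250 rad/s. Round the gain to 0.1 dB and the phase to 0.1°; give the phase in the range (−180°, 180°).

At ω = 250 rad/s:
pole (1 + j250·0.05) = 1 + j12.5 → |·| ≈ 12.54, ∠ ≈ 85.43°
pole (1 + j250·0.04) = 1 + j10 → |·| ≈ 10.05, ∠ ≈ 84.29°
|T| = 0.2 · 1 / (12.54 · 10.05) ≈ 0.001587
Gain = 20 log₁₀(0.001587) ≈ -55.99 dB
∠T = (0°) − (85.43° + 84.29°) = -169.72°

-56.0 dB, -169.7°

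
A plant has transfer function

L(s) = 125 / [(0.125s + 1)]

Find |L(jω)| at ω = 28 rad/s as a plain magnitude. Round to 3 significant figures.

34.3

At ω = 28 rad/s:
pole (1 + j28·0.125) = 1 + j3.5 → |·| ≈ 3.6401, ∠ ≈ 74.05°
|L| = 125 · 1 / (3.6401) ≈ 34.34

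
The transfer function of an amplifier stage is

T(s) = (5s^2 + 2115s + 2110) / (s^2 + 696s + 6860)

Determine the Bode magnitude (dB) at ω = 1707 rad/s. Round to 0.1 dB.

13.6 dB

Substitute s = j1707:
Numerator: 5(j1707)^2 + 2115(j1707) + 2110 = -14567135 + j3610305
Denominator: (j1707)^2 + 696(j1707) + 6860 = -2906989 + j1188072
|N| = √(14567135² + 3610305²) ≈ 1.5008e+07, ∠N ≈ 166.08°
|D| = √(2906989² + 1188072²) ≈ 3.1404e+06, ∠D ≈ 157.77°
|T| = 1.5008e+07 / 3.1404e+06 ≈ 4.779
Gain = 20 log₁₀(4.779) ≈ 13.59 dB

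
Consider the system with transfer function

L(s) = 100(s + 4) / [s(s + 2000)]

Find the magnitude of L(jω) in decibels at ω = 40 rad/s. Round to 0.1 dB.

At s = jω = j40:
zero (s+4): 4 + j40 → |·| = √(4²+40²) = √1616 ≈ 40.2, ∠ = arctan(40/4) ≈ 84.29°
pole (s+2000): 2000 + j40 → |·| = √(2000²+40²) = √4001600 ≈ 2000.4, ∠ = arctan(40/2000) ≈ 1.15°
pole at origin: |s| = 40, ∠ = 90.00° (in denominator)
|L| = 100 · 40.2 / 80016 ≈ 0.05024
Gain = 20 log₁₀(0.05024) ≈ -25.98 dB

-26.0 dB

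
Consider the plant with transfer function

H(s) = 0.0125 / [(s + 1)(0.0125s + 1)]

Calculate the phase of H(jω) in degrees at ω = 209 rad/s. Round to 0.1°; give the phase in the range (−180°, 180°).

At ω = 209 rad/s:
pole (1 + j209·1) = 1 + j209 → |·| ≈ 209, ∠ ≈ 89.73°
pole (1 + j209·0.0125) = 1 + j2.6125 → |·| ≈ 2.7973, ∠ ≈ 69.05°
∠H = (0°) − (89.73° + 69.05°) = -158.78°

-158.8°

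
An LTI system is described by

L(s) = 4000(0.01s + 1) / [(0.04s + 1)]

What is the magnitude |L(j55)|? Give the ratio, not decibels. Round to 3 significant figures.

At ω = 55 rad/s:
zero (1 + j55·0.01) = 1 + j0.55 → |·| ≈ 1.1413, ∠ ≈ 28.81°
pole (1 + j55·0.04) = 1 + j2.2 → |·| ≈ 2.4166, ∠ ≈ 65.56°
|L| = 4000 · 1.1413 / (2.4166) ≈ 1889.1

1.89e+03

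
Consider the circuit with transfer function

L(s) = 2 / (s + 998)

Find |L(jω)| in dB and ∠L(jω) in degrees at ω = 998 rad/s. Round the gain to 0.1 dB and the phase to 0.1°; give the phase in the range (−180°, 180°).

-57.0 dB, -45.0°

At s = jω = j998:
pole (s+998): 998 + j998 → |·| = √(998²+998²) = √1992008 ≈ 1411.4, ∠ = arctan(998/998) ≈ 45.00°
|L| = 2 / 1411.4 ≈ 0.001417
Gain = 20 log₁₀(0.001417) ≈ -56.97 dB
∠L = 0.00° − 45.00° = -45.00°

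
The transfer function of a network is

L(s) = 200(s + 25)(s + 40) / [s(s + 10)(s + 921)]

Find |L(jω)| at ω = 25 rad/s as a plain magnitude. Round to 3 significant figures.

At s = jω = j25:
zero (s+25): 25 + j25 → |·| = √(25²+25²) = √1250 ≈ 35.355, ∠ = arctan(25/25) ≈ 45.00°
zero (s+40): 40 + j25 → |·| = √(40²+25²) = √2225 ≈ 47.17, ∠ = arctan(25/40) ≈ 32.01°
pole (s+10): 10 + j25 → |·| = √(10²+25²) = √725 ≈ 26.926, ∠ = arctan(25/10) ≈ 68.20°
pole (s+921): 921 + j25 → |·| = √(921²+25²) = √848866 ≈ 921.34, ∠ = arctan(25/921) ≈ 1.55°
pole at origin: |s| = 25, ∠ = 90.00° (in denominator)
|L| = 200 · 1667.7 / 6.202e+05 ≈ 0.53779

0.538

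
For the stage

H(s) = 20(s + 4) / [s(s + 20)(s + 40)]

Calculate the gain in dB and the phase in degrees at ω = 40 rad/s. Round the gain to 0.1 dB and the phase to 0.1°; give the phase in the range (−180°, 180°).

-42.0 dB, -114.1°

At s = jω = j40:
zero (s+4): 4 + j40 → |·| = √(4²+40²) = √1616 ≈ 40.2, ∠ = arctan(40/4) ≈ 84.29°
pole (s+20): 20 + j40 → |·| = √(20²+40²) = √2000 ≈ 44.721, ∠ = arctan(40/20) ≈ 63.43°
pole (s+40): 40 + j40 → |·| = √(40²+40²) = √3200 ≈ 56.569, ∠ = arctan(40/40) ≈ 45.00°
pole at origin: |s| = 40, ∠ = 90.00° (in denominator)
|H| = 20 · 40.2 / 1.0119e+05 ≈ 0.0079454
Gain = 20 log₁₀(0.0079454) ≈ -42.00 dB
∠H = 84.29° − 198.43° = -114.14°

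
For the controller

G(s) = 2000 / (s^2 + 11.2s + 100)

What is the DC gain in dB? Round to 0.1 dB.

G(0) = 2000 / 100 = 20
20 log₁₀(20) ≈ 26.02 dB

26.0 dB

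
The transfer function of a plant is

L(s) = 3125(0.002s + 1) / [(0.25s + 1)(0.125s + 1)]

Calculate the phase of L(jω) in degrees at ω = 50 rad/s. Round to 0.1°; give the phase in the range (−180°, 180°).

At ω = 50 rad/s:
zero (1 + j50·0.002) = 1 + j0.1 → |·| ≈ 1.005, ∠ ≈ 5.71°
pole (1 + j50·0.25) = 1 + j12.5 → |·| ≈ 12.54, ∠ ≈ 85.43°
pole (1 + j50·0.125) = 1 + j6.25 → |·| ≈ 6.3295, ∠ ≈ 80.91°
∠L = (5.71°) − (85.43° + 80.91°) = -160.63°

-160.6°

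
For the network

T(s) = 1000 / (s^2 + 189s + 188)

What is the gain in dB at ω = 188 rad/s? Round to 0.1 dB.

Substitute s = j188:
Numerator: 1000 = 1000 + j0
Denominator: (j188)^2 + 189(j188) + 188 = -35156 + j35532
|N| = √(1000² + 0²) ≈ 1000, ∠N ≈ 0.00°
|D| = √(35156² + 35532²) ≈ 49985, ∠D ≈ 134.70°
|T| = 1000 / 49985 ≈ 0.020006
Gain = 20 log₁₀(0.020006) ≈ -33.98 dB

-34.0 dB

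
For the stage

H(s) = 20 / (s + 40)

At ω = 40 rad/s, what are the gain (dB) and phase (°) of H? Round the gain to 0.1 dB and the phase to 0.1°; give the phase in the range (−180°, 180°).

-9.0 dB, -45.0°

Substitute s = j40:
Numerator: 20 = 20 + j0
Denominator: (j40) + 40 = 40 + j40
|N| = √(20² + 0²) ≈ 20, ∠N ≈ 0.00°
|D| = √(40² + 40²) ≈ 56.569, ∠D ≈ 45.00°
|H| = 20 / 56.569 ≈ 0.35355
Gain = 20 log₁₀(0.35355) ≈ -9.03 dB
∠H = 0.00° − 45.00° = -45.00°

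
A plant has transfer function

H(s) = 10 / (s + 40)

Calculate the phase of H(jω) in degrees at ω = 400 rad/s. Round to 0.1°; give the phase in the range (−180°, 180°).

Substitute s = j400:
Numerator: 10 = 10 + j0
Denominator: (j400) + 40 = 40 + j400
|N| = √(10² + 0²) ≈ 10, ∠N ≈ 0.00°
|D| = √(40² + 400²) ≈ 402, ∠D ≈ 84.29°
∠H = 0.00° − 84.29° = -84.29°

-84.3°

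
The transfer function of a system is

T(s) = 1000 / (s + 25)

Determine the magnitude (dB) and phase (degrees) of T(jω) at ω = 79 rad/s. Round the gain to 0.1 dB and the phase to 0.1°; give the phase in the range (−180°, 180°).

21.6 dB, -72.4°

At s = jω = j79:
pole (s+25): 25 + j79 → |·| = √(25²+79²) = √6866 ≈ 82.861, ∠ = arctan(79/25) ≈ 72.44°
|T| = 1000 / 82.861 ≈ 12.068
Gain = 20 log₁₀(12.068) ≈ 21.63 dB
∠T = 0.00° − 72.44° = -72.44°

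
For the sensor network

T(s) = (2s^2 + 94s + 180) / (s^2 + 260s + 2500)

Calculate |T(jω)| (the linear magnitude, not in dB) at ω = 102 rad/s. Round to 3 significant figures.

0.822

Substitute s = j102:
Numerator: 2(j102)^2 + 94(j102) + 180 = -20628 + j9588
Denominator: (j102)^2 + 260(j102) + 2500 = -7904 + j26520
|N| = √(20628² + 9588²) ≈ 22747, ∠N ≈ 155.07°
|D| = √(7904² + 26520²) ≈ 27673, ∠D ≈ 106.60°
|T| = 22747 / 27673 ≈ 0.82199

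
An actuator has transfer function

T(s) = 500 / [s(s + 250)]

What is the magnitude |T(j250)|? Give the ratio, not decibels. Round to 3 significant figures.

At s = jω = j250:
pole (s+250): 250 + j250 → |·| = √(250²+250²) = √125000 ≈ 353.55, ∠ = arctan(250/250) ≈ 45.00°
pole at origin: |s| = 250, ∠ = 90.00° (in denominator)
|T| = 500 / 88388 ≈ 0.0056569

0.00566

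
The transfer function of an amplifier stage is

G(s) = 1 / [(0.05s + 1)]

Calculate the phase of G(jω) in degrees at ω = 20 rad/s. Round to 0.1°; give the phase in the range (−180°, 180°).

-45.0°

At ω = 20 rad/s:
pole (1 + j20·0.05) = 1 + j1 → |·| ≈ 1.4142, ∠ ≈ 45.00°
∠G = (0°) − (45.00°) = -45.00°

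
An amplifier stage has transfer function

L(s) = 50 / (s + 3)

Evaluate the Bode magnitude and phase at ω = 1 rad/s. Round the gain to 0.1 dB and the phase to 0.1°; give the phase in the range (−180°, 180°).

Substitute s = j1:
Numerator: 50 = 50 + j0
Denominator: (j1) + 3 = 3 + j1
|N| = √(50² + 0²) ≈ 50, ∠N ≈ 0.00°
|D| = √(3² + 1²) ≈ 3.1623, ∠D ≈ 18.43°
|L| = 50 / 3.1623 ≈ 15.811
Gain = 20 log₁₀(15.811) ≈ 23.98 dB
∠L = 0.00° − 18.43° = -18.43°

24.0 dB, -18.4°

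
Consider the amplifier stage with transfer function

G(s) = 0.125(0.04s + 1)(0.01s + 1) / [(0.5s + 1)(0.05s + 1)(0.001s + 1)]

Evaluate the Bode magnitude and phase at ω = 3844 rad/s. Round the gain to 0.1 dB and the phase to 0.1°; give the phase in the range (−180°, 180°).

-66.0 dB, -77.0°

At ω = 3844 rad/s:
zero (1 + j3844·0.04) = 1 + j153.76 → |·| ≈ 153.76, ∠ ≈ 89.63°
zero (1 + j3844·0.01) = 1 + j38.44 → |·| ≈ 38.453, ∠ ≈ 88.51°
pole (1 + j3844·0.5) = 1 + j1922 → |·| ≈ 1922, ∠ ≈ 89.97°
pole (1 + j3844·0.05) = 1 + j192.2 → |·| ≈ 192.2, ∠ ≈ 89.70°
pole (1 + j3844·0.001) = 1 + j3.844 → |·| ≈ 3.9719, ∠ ≈ 75.42°
|G| = 0.125 · 153.76 · 38.453 / (1922 · 192.2 · 3.9719) ≈ 0.00050371
Gain = 20 log₁₀(0.00050371) ≈ -65.96 dB
∠G = (89.63° + 88.51°) − (89.97° + 89.70° + 75.42°) = -76.95°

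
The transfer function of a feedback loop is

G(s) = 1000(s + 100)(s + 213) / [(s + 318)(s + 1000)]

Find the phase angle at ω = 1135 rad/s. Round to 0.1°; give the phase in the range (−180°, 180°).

41.4°

At s = jω = j1135:
zero (s+100): 100 + j1135 → |·| = √(100²+1135²) = √1298225 ≈ 1139.4, ∠ = arctan(1135/100) ≈ 84.96°
zero (s+213): 213 + j1135 → |·| = √(213²+1135²) = √1333594 ≈ 1154.8, ∠ = arctan(1135/213) ≈ 79.37°
pole (s+318): 318 + j1135 → |·| = √(318²+1135²) = √1389349 ≈ 1178.7, ∠ = arctan(1135/318) ≈ 74.35°
pole (s+1000): 1000 + j1135 → |·| = √(1000²+1135²) = √2288225 ≈ 1512.7, ∠ = arctan(1135/1000) ≈ 48.62°
∠G = 164.33° − 122.97° = 41.36°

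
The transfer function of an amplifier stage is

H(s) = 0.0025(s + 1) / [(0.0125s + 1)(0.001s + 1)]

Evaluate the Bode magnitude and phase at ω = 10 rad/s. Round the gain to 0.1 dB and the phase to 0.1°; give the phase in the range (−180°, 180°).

-32.1 dB, 76.6°

At ω = 10 rad/s:
zero (1 + j10·1) = 1 + j10 → |·| ≈ 10.05, ∠ ≈ 84.29°
pole (1 + j10·0.0125) = 1 + j0.125 → |·| ≈ 1.0078, ∠ ≈ 7.13°
pole (1 + j10·0.001) = 1 + j0.01 → |·| ≈ 1, ∠ ≈ 0.57°
|H| = 0.0025 · 10.05 / (1.0078 · 1) ≈ 0.024931
Gain = 20 log₁₀(0.024931) ≈ -32.07 dB
∠H = (84.29°) − (7.13° + 0.57°) = 76.59°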